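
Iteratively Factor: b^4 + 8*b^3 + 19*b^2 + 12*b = (b)*(b^3 + 8*b^2 + 19*b + 12) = b*(b + 3)*(b^2 + 5*b + 4) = b*(b + 1)*(b + 3)*(b + 4)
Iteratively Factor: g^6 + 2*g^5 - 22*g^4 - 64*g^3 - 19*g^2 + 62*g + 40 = (g + 4)*(g^5 - 2*g^4 - 14*g^3 - 8*g^2 + 13*g + 10) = (g - 1)*(g + 4)*(g^4 - g^3 - 15*g^2 - 23*g - 10) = (g - 5)*(g - 1)*(g + 4)*(g^3 + 4*g^2 + 5*g + 2) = (g - 5)*(g - 1)*(g + 2)*(g + 4)*(g^2 + 2*g + 1) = (g - 5)*(g - 1)*(g + 1)*(g + 2)*(g + 4)*(g + 1)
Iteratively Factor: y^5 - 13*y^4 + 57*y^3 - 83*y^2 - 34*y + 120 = (y - 3)*(y^4 - 10*y^3 + 27*y^2 - 2*y - 40) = (y - 4)*(y - 3)*(y^3 - 6*y^2 + 3*y + 10) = (y - 4)*(y - 3)*(y + 1)*(y^2 - 7*y + 10) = (y - 5)*(y - 4)*(y - 3)*(y + 1)*(y - 2)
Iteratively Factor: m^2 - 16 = (m - 4)*(m + 4)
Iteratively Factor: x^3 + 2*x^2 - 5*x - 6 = (x + 1)*(x^2 + x - 6) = (x + 1)*(x + 3)*(x - 2)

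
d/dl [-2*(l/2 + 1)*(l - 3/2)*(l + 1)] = -3*l^2 - 3*l + 5/2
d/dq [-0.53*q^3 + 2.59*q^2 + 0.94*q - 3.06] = -1.59*q^2 + 5.18*q + 0.94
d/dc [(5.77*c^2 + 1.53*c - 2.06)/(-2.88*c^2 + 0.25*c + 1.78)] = (5.8489*c^2 + 8.6756*c + 3.2384)/(8.2944*c^4 - 1.44*c^3 - 10.1903*c^2 + 0.89*c + 3.1684)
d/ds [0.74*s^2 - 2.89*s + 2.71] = 1.48*s - 2.89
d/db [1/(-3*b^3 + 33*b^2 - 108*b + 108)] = (b^2 - 22*b/3 + 12)/(b^3 - 11*b^2 + 36*b - 36)^2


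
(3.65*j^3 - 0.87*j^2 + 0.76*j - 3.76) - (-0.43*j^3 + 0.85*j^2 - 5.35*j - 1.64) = 4.08*j^3 - 1.72*j^2 + 6.11*j - 2.12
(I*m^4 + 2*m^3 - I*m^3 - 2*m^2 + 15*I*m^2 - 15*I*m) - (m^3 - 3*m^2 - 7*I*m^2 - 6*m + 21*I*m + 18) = I*m^4 + m^3 - I*m^3 + m^2 + 22*I*m^2 + 6*m - 36*I*m - 18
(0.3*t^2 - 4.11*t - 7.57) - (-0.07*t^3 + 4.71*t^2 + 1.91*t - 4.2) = 0.07*t^3 - 4.41*t^2 - 6.02*t - 3.37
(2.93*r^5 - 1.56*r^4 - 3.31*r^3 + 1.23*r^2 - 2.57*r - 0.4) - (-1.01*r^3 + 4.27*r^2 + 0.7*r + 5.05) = 2.93*r^5 - 1.56*r^4 - 2.3*r^3 - 3.04*r^2 - 3.27*r - 5.45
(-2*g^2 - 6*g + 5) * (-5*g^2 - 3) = 10*g^4 + 30*g^3 - 19*g^2 + 18*g - 15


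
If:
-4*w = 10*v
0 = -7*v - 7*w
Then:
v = 0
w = 0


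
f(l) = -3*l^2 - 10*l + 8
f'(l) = -6*l - 10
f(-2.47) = 14.40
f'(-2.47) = 4.82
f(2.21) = -28.75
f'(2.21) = -23.26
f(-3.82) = 2.42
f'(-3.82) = 12.92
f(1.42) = -12.25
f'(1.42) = -18.52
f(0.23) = 5.54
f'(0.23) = -11.38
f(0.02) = 7.80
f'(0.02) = -10.12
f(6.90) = -203.83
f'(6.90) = -51.40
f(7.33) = -226.49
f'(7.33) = -53.98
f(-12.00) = -304.00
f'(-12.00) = 62.00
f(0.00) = 8.00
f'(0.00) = -10.00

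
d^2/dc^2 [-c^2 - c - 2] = -2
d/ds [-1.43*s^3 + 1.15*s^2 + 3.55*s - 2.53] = -4.29*s^2 + 2.3*s + 3.55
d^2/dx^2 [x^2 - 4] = 2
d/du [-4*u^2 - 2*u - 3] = -8*u - 2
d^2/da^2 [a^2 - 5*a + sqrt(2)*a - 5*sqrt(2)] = 2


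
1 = 1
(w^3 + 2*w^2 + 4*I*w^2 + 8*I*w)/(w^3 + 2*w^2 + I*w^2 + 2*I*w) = (w + 4*I)/(w + I)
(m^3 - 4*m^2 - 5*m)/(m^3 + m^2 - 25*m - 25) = m/(m + 5)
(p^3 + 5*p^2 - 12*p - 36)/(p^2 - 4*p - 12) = (p^2 + 3*p - 18)/(p - 6)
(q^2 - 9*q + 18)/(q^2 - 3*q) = (q - 6)/q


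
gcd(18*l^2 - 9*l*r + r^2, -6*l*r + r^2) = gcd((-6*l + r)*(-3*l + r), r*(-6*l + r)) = -6*l + r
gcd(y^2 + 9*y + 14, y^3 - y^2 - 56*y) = y + 7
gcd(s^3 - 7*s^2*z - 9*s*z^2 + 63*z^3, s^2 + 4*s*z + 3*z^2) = s + 3*z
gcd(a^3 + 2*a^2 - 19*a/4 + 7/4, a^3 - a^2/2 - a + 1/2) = a^2 - 3*a/2 + 1/2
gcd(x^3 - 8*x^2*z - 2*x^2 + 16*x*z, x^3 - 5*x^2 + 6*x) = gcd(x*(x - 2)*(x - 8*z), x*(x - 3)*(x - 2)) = x^2 - 2*x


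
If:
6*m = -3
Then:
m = -1/2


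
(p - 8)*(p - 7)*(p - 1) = p^3 - 16*p^2 + 71*p - 56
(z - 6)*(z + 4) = z^2 - 2*z - 24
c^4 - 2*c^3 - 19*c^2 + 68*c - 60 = (c - 3)*(c - 2)^2*(c + 5)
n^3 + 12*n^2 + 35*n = n*(n + 5)*(n + 7)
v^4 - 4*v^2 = v^2*(v - 2)*(v + 2)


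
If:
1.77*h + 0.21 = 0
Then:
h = -0.12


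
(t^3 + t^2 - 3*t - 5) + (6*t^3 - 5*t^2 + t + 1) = 7*t^3 - 4*t^2 - 2*t - 4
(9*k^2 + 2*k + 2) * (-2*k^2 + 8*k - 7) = -18*k^4 + 68*k^3 - 51*k^2 + 2*k - 14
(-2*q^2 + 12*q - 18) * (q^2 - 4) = -2*q^4 + 12*q^3 - 10*q^2 - 48*q + 72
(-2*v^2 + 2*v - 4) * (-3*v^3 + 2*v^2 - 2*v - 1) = 6*v^5 - 10*v^4 + 20*v^3 - 10*v^2 + 6*v + 4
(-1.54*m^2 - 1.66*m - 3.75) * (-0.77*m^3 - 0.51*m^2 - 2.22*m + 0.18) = 1.1858*m^5 + 2.0636*m^4 + 7.1529*m^3 + 5.3205*m^2 + 8.0262*m - 0.675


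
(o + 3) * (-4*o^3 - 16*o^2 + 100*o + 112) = -4*o^4 - 28*o^3 + 52*o^2 + 412*o + 336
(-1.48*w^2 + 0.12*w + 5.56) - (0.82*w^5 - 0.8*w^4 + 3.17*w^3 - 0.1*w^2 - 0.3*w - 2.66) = -0.82*w^5 + 0.8*w^4 - 3.17*w^3 - 1.38*w^2 + 0.42*w + 8.22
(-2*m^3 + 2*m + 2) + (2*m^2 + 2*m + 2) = -2*m^3 + 2*m^2 + 4*m + 4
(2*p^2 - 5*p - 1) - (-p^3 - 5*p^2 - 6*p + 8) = p^3 + 7*p^2 + p - 9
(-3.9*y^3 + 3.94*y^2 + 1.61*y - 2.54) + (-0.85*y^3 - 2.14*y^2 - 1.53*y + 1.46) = -4.75*y^3 + 1.8*y^2 + 0.0800000000000001*y - 1.08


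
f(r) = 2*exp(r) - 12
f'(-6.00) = 0.00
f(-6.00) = -12.00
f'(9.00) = 16206.17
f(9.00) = 16194.17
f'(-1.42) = 0.48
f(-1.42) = -11.52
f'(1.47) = 8.70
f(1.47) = -3.30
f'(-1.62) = 0.40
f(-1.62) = -11.60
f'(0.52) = 3.36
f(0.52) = -8.64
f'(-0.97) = 0.76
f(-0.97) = -11.24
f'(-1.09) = 0.67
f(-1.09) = -11.33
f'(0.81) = 4.50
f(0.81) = -7.50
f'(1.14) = 6.25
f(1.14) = -5.75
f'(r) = 2*exp(r)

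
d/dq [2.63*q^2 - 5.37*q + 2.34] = 5.26*q - 5.37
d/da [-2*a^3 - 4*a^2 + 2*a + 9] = -6*a^2 - 8*a + 2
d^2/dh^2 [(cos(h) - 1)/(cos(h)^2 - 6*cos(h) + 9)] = (-7*cos(h)/4 - 4*cos(2*h) - cos(3*h)/4 + 2)/(cos(h) - 3)^4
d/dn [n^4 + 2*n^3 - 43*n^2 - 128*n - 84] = 4*n^3 + 6*n^2 - 86*n - 128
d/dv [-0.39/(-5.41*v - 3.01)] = -2.1099/(5.41*v + 3.01)^2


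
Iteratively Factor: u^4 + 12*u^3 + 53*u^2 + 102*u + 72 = (u + 4)*(u^3 + 8*u^2 + 21*u + 18) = (u + 2)*(u + 4)*(u^2 + 6*u + 9) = (u + 2)*(u + 3)*(u + 4)*(u + 3)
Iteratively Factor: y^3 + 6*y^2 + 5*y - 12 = (y + 3)*(y^2 + 3*y - 4) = (y - 1)*(y + 3)*(y + 4)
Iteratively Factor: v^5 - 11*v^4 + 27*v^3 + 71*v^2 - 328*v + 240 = (v - 4)*(v^4 - 7*v^3 - v^2 + 67*v - 60) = (v - 5)*(v - 4)*(v^3 - 2*v^2 - 11*v + 12) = (v - 5)*(v - 4)^2*(v^2 + 2*v - 3) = (v - 5)*(v - 4)^2*(v - 1)*(v + 3)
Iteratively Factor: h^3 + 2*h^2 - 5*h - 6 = (h - 2)*(h^2 + 4*h + 3) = (h - 2)*(h + 3)*(h + 1)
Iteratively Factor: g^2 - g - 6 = (g - 3)*(g + 2)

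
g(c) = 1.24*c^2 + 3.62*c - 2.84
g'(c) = 2.48*c + 3.62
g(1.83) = 7.94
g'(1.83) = 8.16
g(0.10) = -2.47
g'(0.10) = 3.87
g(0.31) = -1.60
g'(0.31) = 4.39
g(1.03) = 2.20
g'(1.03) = 6.17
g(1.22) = 3.42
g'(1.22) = 6.65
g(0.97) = 1.84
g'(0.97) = 6.03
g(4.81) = 43.26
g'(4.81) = 15.55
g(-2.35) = -4.50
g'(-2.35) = -2.21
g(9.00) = 130.18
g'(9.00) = 25.94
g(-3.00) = -2.54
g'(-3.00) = -3.82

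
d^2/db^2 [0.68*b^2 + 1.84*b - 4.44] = 1.36000000000000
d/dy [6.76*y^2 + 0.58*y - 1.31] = 13.52*y + 0.58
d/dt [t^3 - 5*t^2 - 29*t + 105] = 3*t^2 - 10*t - 29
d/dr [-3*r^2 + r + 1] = 1 - 6*r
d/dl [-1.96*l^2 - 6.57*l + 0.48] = -3.92*l - 6.57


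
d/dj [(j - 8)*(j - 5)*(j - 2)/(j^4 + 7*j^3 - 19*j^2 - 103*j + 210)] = (-j^4 + 26*j^3 - 4*j^2 - 930*j + 1405)/(j^6 + 18*j^5 + 79*j^4 - 228*j^3 - 1889*j^2 + 210*j + 11025)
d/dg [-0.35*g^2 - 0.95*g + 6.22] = -0.7*g - 0.95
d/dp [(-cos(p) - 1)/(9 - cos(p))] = 10*sin(p)/(cos(p) - 9)^2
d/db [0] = 0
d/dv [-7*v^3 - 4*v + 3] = -21*v^2 - 4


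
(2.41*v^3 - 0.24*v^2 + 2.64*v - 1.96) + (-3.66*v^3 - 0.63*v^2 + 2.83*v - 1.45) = -1.25*v^3 - 0.87*v^2 + 5.47*v - 3.41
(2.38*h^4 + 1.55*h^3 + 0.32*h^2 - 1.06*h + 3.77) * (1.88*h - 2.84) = 4.4744*h^5 - 3.8452*h^4 - 3.8004*h^3 - 2.9016*h^2 + 10.098*h - 10.7068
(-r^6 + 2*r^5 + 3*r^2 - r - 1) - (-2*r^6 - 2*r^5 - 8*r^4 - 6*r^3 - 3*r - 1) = r^6 + 4*r^5 + 8*r^4 + 6*r^3 + 3*r^2 + 2*r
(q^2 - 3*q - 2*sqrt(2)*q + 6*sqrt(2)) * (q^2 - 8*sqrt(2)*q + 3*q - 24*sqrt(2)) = q^4 - 10*sqrt(2)*q^3 + 23*q^2 + 90*sqrt(2)*q - 288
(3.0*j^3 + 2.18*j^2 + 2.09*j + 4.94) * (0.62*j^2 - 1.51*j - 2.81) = 1.86*j^5 - 3.1784*j^4 - 10.426*j^3 - 6.2189*j^2 - 13.3323*j - 13.8814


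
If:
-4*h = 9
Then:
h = -9/4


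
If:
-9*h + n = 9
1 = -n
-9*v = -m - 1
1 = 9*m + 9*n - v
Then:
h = -10/9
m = 91/80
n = -1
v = 19/80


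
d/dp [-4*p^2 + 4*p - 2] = 4 - 8*p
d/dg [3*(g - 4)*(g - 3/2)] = 6*g - 33/2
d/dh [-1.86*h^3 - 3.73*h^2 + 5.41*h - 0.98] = -5.58*h^2 - 7.46*h + 5.41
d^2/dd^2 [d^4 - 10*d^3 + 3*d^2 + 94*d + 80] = 12*d^2 - 60*d + 6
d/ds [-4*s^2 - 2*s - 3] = -8*s - 2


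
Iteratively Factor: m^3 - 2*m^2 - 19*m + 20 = (m - 1)*(m^2 - m - 20) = (m - 5)*(m - 1)*(m + 4)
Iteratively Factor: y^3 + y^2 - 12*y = (y + 4)*(y^2 - 3*y) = y*(y + 4)*(y - 3)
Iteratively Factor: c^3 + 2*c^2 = (c + 2)*(c^2) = c*(c + 2)*(c)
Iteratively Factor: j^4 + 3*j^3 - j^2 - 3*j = (j - 1)*(j^3 + 4*j^2 + 3*j) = (j - 1)*(j + 1)*(j^2 + 3*j) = (j - 1)*(j + 1)*(j + 3)*(j)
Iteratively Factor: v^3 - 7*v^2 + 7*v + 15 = (v + 1)*(v^2 - 8*v + 15) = (v - 3)*(v + 1)*(v - 5)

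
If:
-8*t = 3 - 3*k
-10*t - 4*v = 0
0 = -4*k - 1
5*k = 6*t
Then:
No Solution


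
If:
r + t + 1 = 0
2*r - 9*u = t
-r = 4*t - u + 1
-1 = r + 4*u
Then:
No Solution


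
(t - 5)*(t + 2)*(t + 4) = t^3 + t^2 - 22*t - 40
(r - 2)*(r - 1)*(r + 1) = r^3 - 2*r^2 - r + 2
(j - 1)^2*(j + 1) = j^3 - j^2 - j + 1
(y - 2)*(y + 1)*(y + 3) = y^3 + 2*y^2 - 5*y - 6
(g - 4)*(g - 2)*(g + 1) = g^3 - 5*g^2 + 2*g + 8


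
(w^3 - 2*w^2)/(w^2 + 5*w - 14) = w^2/(w + 7)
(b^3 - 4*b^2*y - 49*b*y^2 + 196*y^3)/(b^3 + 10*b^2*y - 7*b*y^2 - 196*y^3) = (b - 7*y)/(b + 7*y)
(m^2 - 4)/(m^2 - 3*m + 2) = (m + 2)/(m - 1)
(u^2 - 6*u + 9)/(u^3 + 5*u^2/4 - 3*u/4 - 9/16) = 16*(u^2 - 6*u + 9)/(16*u^3 + 20*u^2 - 12*u - 9)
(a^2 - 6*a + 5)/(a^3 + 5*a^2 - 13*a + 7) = (a - 5)/(a^2 + 6*a - 7)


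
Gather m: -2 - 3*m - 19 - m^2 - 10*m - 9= -m^2 - 13*m - 30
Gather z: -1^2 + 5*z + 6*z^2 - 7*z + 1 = 6*z^2 - 2*z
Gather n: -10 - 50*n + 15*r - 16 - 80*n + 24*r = -130*n + 39*r - 26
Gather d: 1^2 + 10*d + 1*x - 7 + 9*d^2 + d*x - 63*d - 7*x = 9*d^2 + d*(x - 53) - 6*x - 6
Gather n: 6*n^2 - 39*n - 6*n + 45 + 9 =6*n^2 - 45*n + 54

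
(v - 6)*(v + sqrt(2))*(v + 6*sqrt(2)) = v^3 - 6*v^2 + 7*sqrt(2)*v^2 - 42*sqrt(2)*v + 12*v - 72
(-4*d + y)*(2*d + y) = -8*d^2 - 2*d*y + y^2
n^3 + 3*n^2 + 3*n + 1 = (n + 1)^3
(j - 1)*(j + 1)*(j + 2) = j^3 + 2*j^2 - j - 2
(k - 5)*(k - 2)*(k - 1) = k^3 - 8*k^2 + 17*k - 10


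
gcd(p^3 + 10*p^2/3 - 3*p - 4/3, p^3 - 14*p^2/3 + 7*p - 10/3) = p - 1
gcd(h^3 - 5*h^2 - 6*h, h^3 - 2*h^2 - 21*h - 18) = h^2 - 5*h - 6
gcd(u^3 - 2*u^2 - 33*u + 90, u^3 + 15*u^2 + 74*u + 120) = u + 6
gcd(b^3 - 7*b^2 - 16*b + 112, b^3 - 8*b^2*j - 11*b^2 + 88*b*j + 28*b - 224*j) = b^2 - 11*b + 28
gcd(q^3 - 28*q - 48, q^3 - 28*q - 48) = q^3 - 28*q - 48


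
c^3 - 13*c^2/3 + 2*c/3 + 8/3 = (c - 4)*(c - 1)*(c + 2/3)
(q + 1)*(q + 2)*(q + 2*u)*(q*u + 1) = q^4*u + 2*q^3*u^2 + 3*q^3*u + q^3 + 6*q^2*u^2 + 4*q^2*u + 3*q^2 + 4*q*u^2 + 6*q*u + 2*q + 4*u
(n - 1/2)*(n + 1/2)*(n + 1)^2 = n^4 + 2*n^3 + 3*n^2/4 - n/2 - 1/4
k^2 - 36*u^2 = (k - 6*u)*(k + 6*u)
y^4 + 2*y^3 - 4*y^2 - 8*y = y*(y - 2)*(y + 2)^2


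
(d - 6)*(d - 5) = d^2 - 11*d + 30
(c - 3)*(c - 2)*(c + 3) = c^3 - 2*c^2 - 9*c + 18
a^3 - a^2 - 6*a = a*(a - 3)*(a + 2)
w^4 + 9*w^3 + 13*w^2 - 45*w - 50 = (w - 2)*(w + 1)*(w + 5)^2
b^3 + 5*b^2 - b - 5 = (b - 1)*(b + 1)*(b + 5)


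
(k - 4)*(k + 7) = k^2 + 3*k - 28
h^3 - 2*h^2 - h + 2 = (h - 2)*(h - 1)*(h + 1)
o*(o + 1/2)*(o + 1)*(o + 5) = o^4 + 13*o^3/2 + 8*o^2 + 5*o/2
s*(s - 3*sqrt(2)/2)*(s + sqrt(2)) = s^3 - sqrt(2)*s^2/2 - 3*s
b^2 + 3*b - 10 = (b - 2)*(b + 5)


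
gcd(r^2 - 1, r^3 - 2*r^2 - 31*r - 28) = r + 1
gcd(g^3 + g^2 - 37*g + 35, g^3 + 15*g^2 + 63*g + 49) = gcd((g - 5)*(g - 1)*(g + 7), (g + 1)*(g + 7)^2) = g + 7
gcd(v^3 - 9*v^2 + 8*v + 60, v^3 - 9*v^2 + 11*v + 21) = 1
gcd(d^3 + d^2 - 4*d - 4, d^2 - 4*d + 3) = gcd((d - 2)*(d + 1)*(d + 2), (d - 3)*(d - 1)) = 1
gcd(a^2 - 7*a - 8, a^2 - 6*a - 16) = a - 8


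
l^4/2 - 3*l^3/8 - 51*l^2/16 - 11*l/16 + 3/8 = (l/2 + 1)*(l - 3)*(l - 1/4)*(l + 1/2)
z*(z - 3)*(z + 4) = z^3 + z^2 - 12*z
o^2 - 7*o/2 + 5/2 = (o - 5/2)*(o - 1)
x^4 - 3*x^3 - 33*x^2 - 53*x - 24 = (x - 8)*(x + 1)^2*(x + 3)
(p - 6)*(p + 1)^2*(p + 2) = p^4 - 2*p^3 - 19*p^2 - 28*p - 12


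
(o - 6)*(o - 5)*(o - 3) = o^3 - 14*o^2 + 63*o - 90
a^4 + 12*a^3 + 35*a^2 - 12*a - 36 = (a - 1)*(a + 1)*(a + 6)^2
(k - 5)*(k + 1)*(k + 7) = k^3 + 3*k^2 - 33*k - 35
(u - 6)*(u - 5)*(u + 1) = u^3 - 10*u^2 + 19*u + 30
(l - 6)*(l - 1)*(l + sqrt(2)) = l^3 - 7*l^2 + sqrt(2)*l^2 - 7*sqrt(2)*l + 6*l + 6*sqrt(2)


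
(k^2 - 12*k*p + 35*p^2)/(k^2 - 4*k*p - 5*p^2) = (k - 7*p)/(k + p)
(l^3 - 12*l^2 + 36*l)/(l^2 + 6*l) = (l^2 - 12*l + 36)/(l + 6)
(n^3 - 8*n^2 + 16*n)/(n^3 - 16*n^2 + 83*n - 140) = n*(n - 4)/(n^2 - 12*n + 35)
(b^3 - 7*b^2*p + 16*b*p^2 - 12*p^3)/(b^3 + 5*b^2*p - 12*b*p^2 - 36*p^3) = (b^2 - 4*b*p + 4*p^2)/(b^2 + 8*b*p + 12*p^2)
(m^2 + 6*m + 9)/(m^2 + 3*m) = (m + 3)/m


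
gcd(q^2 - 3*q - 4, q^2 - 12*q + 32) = q - 4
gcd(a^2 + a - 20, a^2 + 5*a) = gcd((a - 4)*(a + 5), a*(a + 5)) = a + 5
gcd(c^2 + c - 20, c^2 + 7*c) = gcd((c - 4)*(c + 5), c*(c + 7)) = 1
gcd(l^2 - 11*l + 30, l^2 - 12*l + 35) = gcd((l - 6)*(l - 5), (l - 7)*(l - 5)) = l - 5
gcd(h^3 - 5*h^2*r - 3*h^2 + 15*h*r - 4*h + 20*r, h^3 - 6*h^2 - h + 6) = h + 1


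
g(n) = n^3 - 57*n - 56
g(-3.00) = 88.00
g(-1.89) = 44.98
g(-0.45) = -30.44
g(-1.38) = 20.03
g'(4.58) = 5.93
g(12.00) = 988.00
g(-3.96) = 107.62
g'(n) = 3*n^2 - 57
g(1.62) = -144.09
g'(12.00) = 375.00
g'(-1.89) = -46.28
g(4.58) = -220.99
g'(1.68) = -48.53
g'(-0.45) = -56.39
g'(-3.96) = -9.96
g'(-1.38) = -51.29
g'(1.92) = -45.94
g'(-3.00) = -30.00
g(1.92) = -158.36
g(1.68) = -147.02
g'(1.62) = -49.13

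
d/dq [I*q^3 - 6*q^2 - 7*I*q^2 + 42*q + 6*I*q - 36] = 3*I*q^2 - 12*q - 14*I*q + 42 + 6*I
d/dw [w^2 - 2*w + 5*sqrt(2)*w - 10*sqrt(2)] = 2*w - 2 + 5*sqrt(2)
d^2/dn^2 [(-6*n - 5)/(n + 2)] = 14/(n + 2)^3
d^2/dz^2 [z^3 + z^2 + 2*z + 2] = 6*z + 2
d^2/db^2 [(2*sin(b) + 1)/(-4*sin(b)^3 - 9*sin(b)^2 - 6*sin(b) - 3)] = 2*(64*sin(b)^7 + 180*sin(b)^6 + 87*sin(b)^5 - 336*sin(b)^4 - 537*sin(b)^3 - 225*sin(b)^2 + 36*sin(b) + 27)/(4*sin(b)^3 + 9*sin(b)^2 + 6*sin(b) + 3)^3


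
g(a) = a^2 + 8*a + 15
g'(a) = 2*a + 8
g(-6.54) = 5.45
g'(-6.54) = -5.08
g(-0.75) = 9.56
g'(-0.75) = 6.50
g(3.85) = 60.62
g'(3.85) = 15.70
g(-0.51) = 11.18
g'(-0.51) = 6.98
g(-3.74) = -0.93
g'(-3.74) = 0.52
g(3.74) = 58.91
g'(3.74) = 15.48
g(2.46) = 40.73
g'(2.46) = 12.92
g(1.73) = 31.83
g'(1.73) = 11.46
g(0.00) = 15.00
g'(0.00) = 8.00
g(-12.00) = 63.00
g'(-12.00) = -16.00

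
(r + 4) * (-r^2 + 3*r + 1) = -r^3 - r^2 + 13*r + 4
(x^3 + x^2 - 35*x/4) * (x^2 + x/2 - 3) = x^5 + 3*x^4/2 - 45*x^3/4 - 59*x^2/8 + 105*x/4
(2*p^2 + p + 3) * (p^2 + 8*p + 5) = 2*p^4 + 17*p^3 + 21*p^2 + 29*p + 15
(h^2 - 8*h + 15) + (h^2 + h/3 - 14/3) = 2*h^2 - 23*h/3 + 31/3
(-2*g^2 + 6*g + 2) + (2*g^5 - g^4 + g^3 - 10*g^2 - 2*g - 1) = 2*g^5 - g^4 + g^3 - 12*g^2 + 4*g + 1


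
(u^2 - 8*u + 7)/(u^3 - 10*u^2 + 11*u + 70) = (u - 1)/(u^2 - 3*u - 10)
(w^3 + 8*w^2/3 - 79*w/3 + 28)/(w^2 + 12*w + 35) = (w^2 - 13*w/3 + 4)/(w + 5)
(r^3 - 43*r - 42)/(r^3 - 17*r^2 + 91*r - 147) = (r^2 + 7*r + 6)/(r^2 - 10*r + 21)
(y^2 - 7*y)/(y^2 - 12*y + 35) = y/(y - 5)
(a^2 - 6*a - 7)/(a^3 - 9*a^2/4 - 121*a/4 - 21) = 4*(a + 1)/(4*a^2 + 19*a + 12)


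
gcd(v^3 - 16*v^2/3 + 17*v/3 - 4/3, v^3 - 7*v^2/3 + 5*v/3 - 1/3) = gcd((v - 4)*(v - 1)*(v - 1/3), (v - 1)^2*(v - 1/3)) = v^2 - 4*v/3 + 1/3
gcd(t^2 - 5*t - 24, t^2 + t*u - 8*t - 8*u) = t - 8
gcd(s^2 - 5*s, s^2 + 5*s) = s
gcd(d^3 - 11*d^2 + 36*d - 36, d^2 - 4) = d - 2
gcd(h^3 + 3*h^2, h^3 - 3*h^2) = h^2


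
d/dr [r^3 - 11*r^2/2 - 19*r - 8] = 3*r^2 - 11*r - 19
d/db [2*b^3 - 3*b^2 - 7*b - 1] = 6*b^2 - 6*b - 7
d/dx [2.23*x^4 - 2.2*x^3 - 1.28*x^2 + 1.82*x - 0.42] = 8.92*x^3 - 6.6*x^2 - 2.56*x + 1.82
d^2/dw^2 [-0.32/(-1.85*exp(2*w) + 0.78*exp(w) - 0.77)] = ((0.2496 - 2.368*exp(w))*(1.85*exp(2*w) - 0.78*exp(w) + 0.77) + 0.32*(3.7*exp(w) - 0.78)*(7.4*exp(w) - 1.56)*exp(w))*exp(w)/(1.85*exp(2*w) - 0.78*exp(w) + 0.77)^3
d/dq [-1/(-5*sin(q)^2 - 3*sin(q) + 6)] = -(10*sin(q) + 3)*cos(q)/(5*sin(q)^2 + 3*sin(q) - 6)^2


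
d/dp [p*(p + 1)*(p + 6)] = 3*p^2 + 14*p + 6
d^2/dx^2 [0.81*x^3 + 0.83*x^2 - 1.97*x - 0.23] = 4.86*x + 1.66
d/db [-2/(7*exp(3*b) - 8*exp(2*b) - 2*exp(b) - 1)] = (42*exp(2*b) - 32*exp(b) - 4)*exp(b)/(-7*exp(3*b) + 8*exp(2*b) + 2*exp(b) + 1)^2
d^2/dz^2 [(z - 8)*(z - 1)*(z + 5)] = 6*z - 8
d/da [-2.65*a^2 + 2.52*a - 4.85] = 2.52 - 5.3*a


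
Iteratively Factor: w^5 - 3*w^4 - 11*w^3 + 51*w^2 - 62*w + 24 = (w - 1)*(w^4 - 2*w^3 - 13*w^2 + 38*w - 24) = (w - 3)*(w - 1)*(w^3 + w^2 - 10*w + 8) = (w - 3)*(w - 1)*(w + 4)*(w^2 - 3*w + 2) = (w - 3)*(w - 2)*(w - 1)*(w + 4)*(w - 1)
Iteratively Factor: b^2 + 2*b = (b)*(b + 2)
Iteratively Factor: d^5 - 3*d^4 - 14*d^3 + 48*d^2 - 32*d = (d - 2)*(d^4 - d^3 - 16*d^2 + 16*d) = (d - 2)*(d - 1)*(d^3 - 16*d) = (d - 4)*(d - 2)*(d - 1)*(d^2 + 4*d) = d*(d - 4)*(d - 2)*(d - 1)*(d + 4)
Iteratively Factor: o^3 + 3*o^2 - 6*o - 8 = (o + 1)*(o^2 + 2*o - 8) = (o + 1)*(o + 4)*(o - 2)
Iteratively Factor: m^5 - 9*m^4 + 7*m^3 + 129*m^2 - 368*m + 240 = (m - 1)*(m^4 - 8*m^3 - m^2 + 128*m - 240) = (m - 1)*(m + 4)*(m^3 - 12*m^2 + 47*m - 60) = (m - 3)*(m - 1)*(m + 4)*(m^2 - 9*m + 20) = (m - 4)*(m - 3)*(m - 1)*(m + 4)*(m - 5)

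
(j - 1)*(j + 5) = j^2 + 4*j - 5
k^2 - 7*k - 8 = (k - 8)*(k + 1)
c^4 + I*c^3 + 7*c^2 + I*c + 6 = (c - 2*I)*(c - I)*(c + I)*(c + 3*I)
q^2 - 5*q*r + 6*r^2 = (q - 3*r)*(q - 2*r)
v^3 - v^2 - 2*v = v*(v - 2)*(v + 1)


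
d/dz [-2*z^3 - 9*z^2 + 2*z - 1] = -6*z^2 - 18*z + 2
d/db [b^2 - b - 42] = 2*b - 1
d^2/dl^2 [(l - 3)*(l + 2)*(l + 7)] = 6*l + 12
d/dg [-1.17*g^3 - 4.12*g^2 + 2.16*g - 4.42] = -3.51*g^2 - 8.24*g + 2.16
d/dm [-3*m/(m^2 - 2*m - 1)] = 3*(m^2 + 1)/(m^4 - 4*m^3 + 2*m^2 + 4*m + 1)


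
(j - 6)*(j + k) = j^2 + j*k - 6*j - 6*k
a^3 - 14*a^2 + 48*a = a*(a - 8)*(a - 6)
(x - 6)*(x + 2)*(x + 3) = x^3 - x^2 - 24*x - 36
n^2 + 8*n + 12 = (n + 2)*(n + 6)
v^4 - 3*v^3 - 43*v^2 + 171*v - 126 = (v - 6)*(v - 3)*(v - 1)*(v + 7)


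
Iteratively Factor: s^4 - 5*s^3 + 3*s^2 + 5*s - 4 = (s - 4)*(s^3 - s^2 - s + 1) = (s - 4)*(s - 1)*(s^2 - 1) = (s - 4)*(s - 1)*(s + 1)*(s - 1)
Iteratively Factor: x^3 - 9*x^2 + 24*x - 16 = (x - 4)*(x^2 - 5*x + 4) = (x - 4)^2*(x - 1)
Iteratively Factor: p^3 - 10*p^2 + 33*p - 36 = (p - 3)*(p^2 - 7*p + 12) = (p - 3)^2*(p - 4)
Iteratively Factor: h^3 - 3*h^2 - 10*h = (h)*(h^2 - 3*h - 10) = h*(h + 2)*(h - 5)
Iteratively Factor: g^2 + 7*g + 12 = (g + 4)*(g + 3)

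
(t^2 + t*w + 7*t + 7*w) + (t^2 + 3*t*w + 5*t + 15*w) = 2*t^2 + 4*t*w + 12*t + 22*w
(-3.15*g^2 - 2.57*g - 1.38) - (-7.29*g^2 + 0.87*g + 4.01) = 4.14*g^2 - 3.44*g - 5.39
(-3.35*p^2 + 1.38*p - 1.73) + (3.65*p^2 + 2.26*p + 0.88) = 0.3*p^2 + 3.64*p - 0.85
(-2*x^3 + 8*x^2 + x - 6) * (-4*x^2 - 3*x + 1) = 8*x^5 - 26*x^4 - 30*x^3 + 29*x^2 + 19*x - 6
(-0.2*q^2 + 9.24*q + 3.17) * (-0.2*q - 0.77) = 0.04*q^3 - 1.694*q^2 - 7.7488*q - 2.4409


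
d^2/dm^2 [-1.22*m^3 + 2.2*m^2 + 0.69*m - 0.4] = 4.4 - 7.32*m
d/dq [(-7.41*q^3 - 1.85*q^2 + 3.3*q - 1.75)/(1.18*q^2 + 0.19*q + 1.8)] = (-8.7438*q^4 - 2.8158*q^3 - 44.2595*q^2 - 2.53*q + 6.2725)/(1.3924*q^4 + 0.4484*q^3 + 4.2841*q^2 + 0.684*q + 3.24)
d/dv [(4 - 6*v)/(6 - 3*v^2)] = 2*(-3*v^2 + 4*v - 6)/(3*(v^4 - 4*v^2 + 4))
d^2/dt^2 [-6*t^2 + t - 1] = -12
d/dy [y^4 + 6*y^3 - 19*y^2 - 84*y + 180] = 4*y^3 + 18*y^2 - 38*y - 84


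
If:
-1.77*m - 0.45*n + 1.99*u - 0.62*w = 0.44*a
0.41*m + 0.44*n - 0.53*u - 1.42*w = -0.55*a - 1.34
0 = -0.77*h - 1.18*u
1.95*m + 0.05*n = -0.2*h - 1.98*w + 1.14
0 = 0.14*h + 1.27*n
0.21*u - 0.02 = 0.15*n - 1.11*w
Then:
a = -2.84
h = 0.25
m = 0.51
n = -0.03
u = -0.16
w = 0.05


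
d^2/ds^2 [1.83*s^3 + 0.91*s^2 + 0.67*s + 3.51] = 10.98*s + 1.82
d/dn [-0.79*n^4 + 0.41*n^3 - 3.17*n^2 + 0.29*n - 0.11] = -3.16*n^3 + 1.23*n^2 - 6.34*n + 0.29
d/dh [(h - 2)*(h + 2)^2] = (h + 2)*(3*h - 2)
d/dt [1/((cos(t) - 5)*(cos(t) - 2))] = (2*cos(t) - 7)*sin(t)/((cos(t) - 5)^2*(cos(t) - 2)^2)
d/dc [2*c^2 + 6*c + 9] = 4*c + 6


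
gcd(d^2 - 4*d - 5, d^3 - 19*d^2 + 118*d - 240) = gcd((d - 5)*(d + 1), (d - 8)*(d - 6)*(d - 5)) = d - 5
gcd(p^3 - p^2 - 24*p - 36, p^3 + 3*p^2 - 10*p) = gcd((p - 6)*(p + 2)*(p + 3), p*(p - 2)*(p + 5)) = 1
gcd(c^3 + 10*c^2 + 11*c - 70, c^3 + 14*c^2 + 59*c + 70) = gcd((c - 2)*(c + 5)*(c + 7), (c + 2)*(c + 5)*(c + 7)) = c^2 + 12*c + 35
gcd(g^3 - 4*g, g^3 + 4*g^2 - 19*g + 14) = g - 2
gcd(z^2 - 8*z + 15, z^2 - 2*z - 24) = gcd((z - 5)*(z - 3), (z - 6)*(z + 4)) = 1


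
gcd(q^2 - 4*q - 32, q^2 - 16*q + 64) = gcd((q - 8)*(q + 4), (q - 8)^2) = q - 8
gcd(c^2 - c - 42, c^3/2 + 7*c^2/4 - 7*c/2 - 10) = 1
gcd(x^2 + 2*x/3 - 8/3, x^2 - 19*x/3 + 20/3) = x - 4/3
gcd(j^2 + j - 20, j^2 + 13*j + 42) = 1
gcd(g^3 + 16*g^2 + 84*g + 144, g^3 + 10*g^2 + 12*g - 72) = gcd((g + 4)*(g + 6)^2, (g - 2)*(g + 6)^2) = g^2 + 12*g + 36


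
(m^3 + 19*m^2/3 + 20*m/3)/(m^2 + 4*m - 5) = m*(3*m + 4)/(3*(m - 1))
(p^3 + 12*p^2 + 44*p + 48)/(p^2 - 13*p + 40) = (p^3 + 12*p^2 + 44*p + 48)/(p^2 - 13*p + 40)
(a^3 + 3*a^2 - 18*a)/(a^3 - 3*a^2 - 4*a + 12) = a*(a + 6)/(a^2 - 4)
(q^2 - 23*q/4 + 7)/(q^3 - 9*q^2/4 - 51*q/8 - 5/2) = 2*(4*q - 7)/(8*q^2 + 14*q + 5)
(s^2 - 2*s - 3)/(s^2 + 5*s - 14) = (s^2 - 2*s - 3)/(s^2 + 5*s - 14)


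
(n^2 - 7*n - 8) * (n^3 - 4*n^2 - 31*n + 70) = n^5 - 11*n^4 - 11*n^3 + 319*n^2 - 242*n - 560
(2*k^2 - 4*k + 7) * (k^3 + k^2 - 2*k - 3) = 2*k^5 - 2*k^4 - k^3 + 9*k^2 - 2*k - 21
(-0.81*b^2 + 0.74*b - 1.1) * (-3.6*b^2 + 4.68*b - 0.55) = 2.916*b^4 - 6.4548*b^3 + 7.8687*b^2 - 5.555*b + 0.605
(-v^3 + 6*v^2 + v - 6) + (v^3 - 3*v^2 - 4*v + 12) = 3*v^2 - 3*v + 6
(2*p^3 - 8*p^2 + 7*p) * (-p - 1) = -2*p^4 + 6*p^3 + p^2 - 7*p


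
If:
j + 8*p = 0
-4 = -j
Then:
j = 4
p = -1/2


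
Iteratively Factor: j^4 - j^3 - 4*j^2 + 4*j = (j - 1)*(j^3 - 4*j) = j*(j - 1)*(j^2 - 4) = j*(j - 1)*(j + 2)*(j - 2)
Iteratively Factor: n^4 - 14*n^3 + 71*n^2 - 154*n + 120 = (n - 4)*(n^3 - 10*n^2 + 31*n - 30) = (n - 5)*(n - 4)*(n^2 - 5*n + 6) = (n - 5)*(n - 4)*(n - 3)*(n - 2)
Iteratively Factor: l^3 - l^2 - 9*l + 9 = (l - 1)*(l^2 - 9) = (l - 3)*(l - 1)*(l + 3)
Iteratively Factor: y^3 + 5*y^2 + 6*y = (y + 2)*(y^2 + 3*y) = y*(y + 2)*(y + 3)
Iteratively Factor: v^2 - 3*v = (v - 3)*(v)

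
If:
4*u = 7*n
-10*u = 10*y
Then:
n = -4*y/7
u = -y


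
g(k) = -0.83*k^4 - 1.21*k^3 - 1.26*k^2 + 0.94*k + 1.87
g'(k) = -3.32*k^3 - 3.63*k^2 - 2.52*k + 0.94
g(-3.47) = -86.34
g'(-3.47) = 104.69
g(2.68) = -70.77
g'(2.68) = -95.79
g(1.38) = -5.42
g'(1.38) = -18.18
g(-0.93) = 0.26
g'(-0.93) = 2.81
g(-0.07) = 1.80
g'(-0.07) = 1.10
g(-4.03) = -162.11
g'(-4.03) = 169.44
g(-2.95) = -43.66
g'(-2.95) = 62.02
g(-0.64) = 0.93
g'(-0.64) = 1.94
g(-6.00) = -863.45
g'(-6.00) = 602.50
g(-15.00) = -38230.73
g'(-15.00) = 10426.99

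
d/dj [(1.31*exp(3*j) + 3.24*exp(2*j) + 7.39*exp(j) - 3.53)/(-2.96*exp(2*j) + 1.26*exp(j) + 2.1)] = (-3.8776*exp(4*j) + 3.3012*exp(3*j) + 34.2098*exp(2*j) - 7.28959999999999*exp(j) + 19.9668)*exp(j)/(8.7616*exp(4*j) - 7.4592*exp(3*j) - 10.8444*exp(2*j) + 5.292*exp(j) + 4.41)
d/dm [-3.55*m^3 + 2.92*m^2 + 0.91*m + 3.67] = -10.65*m^2 + 5.84*m + 0.91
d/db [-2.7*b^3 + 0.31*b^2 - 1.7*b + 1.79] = -8.1*b^2 + 0.62*b - 1.7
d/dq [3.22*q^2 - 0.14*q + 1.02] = 6.44*q - 0.14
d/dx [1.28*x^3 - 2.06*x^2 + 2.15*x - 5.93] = 3.84*x^2 - 4.12*x + 2.15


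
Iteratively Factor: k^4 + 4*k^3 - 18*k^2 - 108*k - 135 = (k + 3)*(k^3 + k^2 - 21*k - 45) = (k + 3)^2*(k^2 - 2*k - 15) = (k + 3)^3*(k - 5)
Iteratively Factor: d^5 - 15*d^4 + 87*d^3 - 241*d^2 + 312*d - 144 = (d - 1)*(d^4 - 14*d^3 + 73*d^2 - 168*d + 144) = (d - 4)*(d - 1)*(d^3 - 10*d^2 + 33*d - 36) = (d - 4)^2*(d - 1)*(d^2 - 6*d + 9) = (d - 4)^2*(d - 3)*(d - 1)*(d - 3)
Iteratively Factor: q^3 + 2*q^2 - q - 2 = (q + 1)*(q^2 + q - 2) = (q - 1)*(q + 1)*(q + 2)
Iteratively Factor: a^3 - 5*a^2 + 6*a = (a - 3)*(a^2 - 2*a) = (a - 3)*(a - 2)*(a)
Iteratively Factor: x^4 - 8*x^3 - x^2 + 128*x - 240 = (x - 3)*(x^3 - 5*x^2 - 16*x + 80) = (x - 4)*(x - 3)*(x^2 - x - 20) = (x - 5)*(x - 4)*(x - 3)*(x + 4)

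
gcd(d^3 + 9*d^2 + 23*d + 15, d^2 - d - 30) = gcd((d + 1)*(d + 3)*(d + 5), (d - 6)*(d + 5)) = d + 5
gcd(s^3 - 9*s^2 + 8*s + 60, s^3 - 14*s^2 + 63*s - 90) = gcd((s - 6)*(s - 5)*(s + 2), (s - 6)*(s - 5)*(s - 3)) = s^2 - 11*s + 30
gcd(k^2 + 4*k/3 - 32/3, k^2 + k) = 1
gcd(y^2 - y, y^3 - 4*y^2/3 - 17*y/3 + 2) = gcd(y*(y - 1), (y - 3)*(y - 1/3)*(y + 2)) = 1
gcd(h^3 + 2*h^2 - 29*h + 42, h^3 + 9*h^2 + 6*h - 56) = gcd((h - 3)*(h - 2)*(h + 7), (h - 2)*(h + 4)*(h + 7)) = h^2 + 5*h - 14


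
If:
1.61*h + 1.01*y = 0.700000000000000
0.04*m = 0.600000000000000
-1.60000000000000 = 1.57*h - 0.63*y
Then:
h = -0.45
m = 15.00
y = 1.41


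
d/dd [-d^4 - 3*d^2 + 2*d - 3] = -4*d^3 - 6*d + 2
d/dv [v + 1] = 1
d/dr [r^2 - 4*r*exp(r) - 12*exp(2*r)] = -4*r*exp(r) + 2*r - 24*exp(2*r) - 4*exp(r)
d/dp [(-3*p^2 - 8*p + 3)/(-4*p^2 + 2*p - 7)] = 2*(-19*p^2 + 33*p + 25)/(16*p^4 - 16*p^3 + 60*p^2 - 28*p + 49)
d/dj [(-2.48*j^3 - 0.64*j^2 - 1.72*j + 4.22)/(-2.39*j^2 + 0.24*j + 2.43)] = (5.9272*j^4 - 1.1904*j^3 - 22.3436*j^2 + 17.0612*j - 5.1924)/(5.7121*j^4 - 1.1472*j^3 - 11.5578*j^2 + 1.1664*j + 5.9049)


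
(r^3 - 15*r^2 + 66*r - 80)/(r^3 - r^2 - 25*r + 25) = (r^2 - 10*r + 16)/(r^2 + 4*r - 5)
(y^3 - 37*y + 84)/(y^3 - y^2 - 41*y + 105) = (y - 4)/(y - 5)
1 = 1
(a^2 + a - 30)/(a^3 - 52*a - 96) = (a - 5)/(a^2 - 6*a - 16)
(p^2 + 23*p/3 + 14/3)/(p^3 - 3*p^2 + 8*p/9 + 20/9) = 3*(p + 7)/(3*p^2 - 11*p + 10)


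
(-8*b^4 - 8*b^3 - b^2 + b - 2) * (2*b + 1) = -16*b^5 - 24*b^4 - 10*b^3 + b^2 - 3*b - 2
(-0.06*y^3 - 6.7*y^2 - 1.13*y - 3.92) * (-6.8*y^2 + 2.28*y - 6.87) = 0.408*y^5 + 45.4232*y^4 - 7.1798*y^3 + 70.1086*y^2 - 1.1745*y + 26.9304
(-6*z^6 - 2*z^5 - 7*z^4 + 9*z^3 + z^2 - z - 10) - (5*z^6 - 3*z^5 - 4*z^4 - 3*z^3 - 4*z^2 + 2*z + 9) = -11*z^6 + z^5 - 3*z^4 + 12*z^3 + 5*z^2 - 3*z - 19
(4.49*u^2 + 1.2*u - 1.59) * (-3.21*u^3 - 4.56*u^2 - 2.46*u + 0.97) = -14.4129*u^5 - 24.3264*u^4 - 11.4135*u^3 + 8.6537*u^2 + 5.0754*u - 1.5423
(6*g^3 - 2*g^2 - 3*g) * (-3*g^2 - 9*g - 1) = -18*g^5 - 48*g^4 + 21*g^3 + 29*g^2 + 3*g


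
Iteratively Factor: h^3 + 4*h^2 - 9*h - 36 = (h + 3)*(h^2 + h - 12) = (h - 3)*(h + 3)*(h + 4)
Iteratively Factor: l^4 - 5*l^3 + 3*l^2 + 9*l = (l - 3)*(l^3 - 2*l^2 - 3*l) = (l - 3)*(l + 1)*(l^2 - 3*l) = l*(l - 3)*(l + 1)*(l - 3)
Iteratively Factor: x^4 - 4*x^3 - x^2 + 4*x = (x - 1)*(x^3 - 3*x^2 - 4*x) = (x - 4)*(x - 1)*(x^2 + x) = (x - 4)*(x - 1)*(x + 1)*(x)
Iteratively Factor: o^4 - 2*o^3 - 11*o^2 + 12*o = (o - 4)*(o^3 + 2*o^2 - 3*o) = (o - 4)*(o - 1)*(o^2 + 3*o) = o*(o - 4)*(o - 1)*(o + 3)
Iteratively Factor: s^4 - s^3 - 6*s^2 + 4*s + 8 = (s - 2)*(s^3 + s^2 - 4*s - 4) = (s - 2)*(s + 2)*(s^2 - s - 2) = (s - 2)*(s + 1)*(s + 2)*(s - 2)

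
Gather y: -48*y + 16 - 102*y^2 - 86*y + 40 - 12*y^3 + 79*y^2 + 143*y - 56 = -12*y^3 - 23*y^2 + 9*y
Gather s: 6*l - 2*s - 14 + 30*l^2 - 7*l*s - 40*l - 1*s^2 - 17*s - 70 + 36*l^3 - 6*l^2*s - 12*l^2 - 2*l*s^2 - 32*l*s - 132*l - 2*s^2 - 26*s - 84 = 36*l^3 + 18*l^2 - 166*l + s^2*(-2*l - 3) + s*(-6*l^2 - 39*l - 45) - 168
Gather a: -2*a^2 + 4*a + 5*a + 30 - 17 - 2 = -2*a^2 + 9*a + 11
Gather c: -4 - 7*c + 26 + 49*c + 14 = 42*c + 36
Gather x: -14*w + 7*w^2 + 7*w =7*w^2 - 7*w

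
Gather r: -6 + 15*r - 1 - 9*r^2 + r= -9*r^2 + 16*r - 7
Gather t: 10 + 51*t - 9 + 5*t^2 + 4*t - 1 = 5*t^2 + 55*t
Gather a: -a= -a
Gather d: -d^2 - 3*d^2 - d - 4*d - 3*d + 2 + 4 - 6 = -4*d^2 - 8*d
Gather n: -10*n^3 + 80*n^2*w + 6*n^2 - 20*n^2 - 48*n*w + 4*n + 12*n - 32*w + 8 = -10*n^3 + n^2*(80*w - 14) + n*(16 - 48*w) - 32*w + 8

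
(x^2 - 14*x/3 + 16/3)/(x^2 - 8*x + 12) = (x - 8/3)/(x - 6)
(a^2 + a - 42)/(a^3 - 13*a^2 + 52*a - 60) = (a + 7)/(a^2 - 7*a + 10)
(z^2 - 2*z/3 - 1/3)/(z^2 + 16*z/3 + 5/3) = (z - 1)/(z + 5)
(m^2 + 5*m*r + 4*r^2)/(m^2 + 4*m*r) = (m + r)/m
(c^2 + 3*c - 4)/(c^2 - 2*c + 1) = (c + 4)/(c - 1)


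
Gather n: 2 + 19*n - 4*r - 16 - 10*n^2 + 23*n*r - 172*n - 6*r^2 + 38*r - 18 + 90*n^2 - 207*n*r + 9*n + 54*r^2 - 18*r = 80*n^2 + n*(-184*r - 144) + 48*r^2 + 16*r - 32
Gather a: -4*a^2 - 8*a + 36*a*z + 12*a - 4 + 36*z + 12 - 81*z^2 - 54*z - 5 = -4*a^2 + a*(36*z + 4) - 81*z^2 - 18*z + 3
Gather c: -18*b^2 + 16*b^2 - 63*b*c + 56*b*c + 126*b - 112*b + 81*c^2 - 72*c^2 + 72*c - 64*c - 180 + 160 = -2*b^2 + 14*b + 9*c^2 + c*(8 - 7*b) - 20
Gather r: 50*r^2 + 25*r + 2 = 50*r^2 + 25*r + 2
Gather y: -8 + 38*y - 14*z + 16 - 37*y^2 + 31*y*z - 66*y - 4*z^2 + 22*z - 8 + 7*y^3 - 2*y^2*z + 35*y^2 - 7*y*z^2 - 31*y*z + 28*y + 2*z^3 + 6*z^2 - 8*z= 7*y^3 + y^2*(-2*z - 2) - 7*y*z^2 + 2*z^3 + 2*z^2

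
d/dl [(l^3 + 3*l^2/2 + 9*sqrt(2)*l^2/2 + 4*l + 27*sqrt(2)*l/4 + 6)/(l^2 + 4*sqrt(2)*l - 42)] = (4*l^4 + 32*sqrt(2)*l^3 - 376*l^2 - 3*sqrt(2)*l^2 - 1512*sqrt(2)*l - 552*l - 1230*sqrt(2) - 672)/(4*(l^4 + 8*sqrt(2)*l^3 - 52*l^2 - 336*sqrt(2)*l + 1764))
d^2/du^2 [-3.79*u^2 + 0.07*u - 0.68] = -7.58000000000000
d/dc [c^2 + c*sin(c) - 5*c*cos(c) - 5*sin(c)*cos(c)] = 5*c*sin(c) + c*cos(c) + 2*c + sin(c) - 5*cos(c) - 5*cos(2*c)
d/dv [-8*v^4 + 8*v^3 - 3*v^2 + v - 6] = -32*v^3 + 24*v^2 - 6*v + 1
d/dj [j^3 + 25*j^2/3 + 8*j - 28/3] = 3*j^2 + 50*j/3 + 8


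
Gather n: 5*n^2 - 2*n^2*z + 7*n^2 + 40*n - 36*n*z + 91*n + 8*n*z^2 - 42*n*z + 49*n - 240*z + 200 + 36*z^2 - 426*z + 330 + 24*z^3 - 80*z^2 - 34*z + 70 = n^2*(12 - 2*z) + n*(8*z^2 - 78*z + 180) + 24*z^3 - 44*z^2 - 700*z + 600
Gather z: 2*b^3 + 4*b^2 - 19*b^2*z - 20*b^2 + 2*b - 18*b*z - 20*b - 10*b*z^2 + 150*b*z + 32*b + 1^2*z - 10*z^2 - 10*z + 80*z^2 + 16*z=2*b^3 - 16*b^2 + 14*b + z^2*(70 - 10*b) + z*(-19*b^2 + 132*b + 7)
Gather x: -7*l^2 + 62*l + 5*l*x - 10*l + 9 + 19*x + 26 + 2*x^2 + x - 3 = -7*l^2 + 52*l + 2*x^2 + x*(5*l + 20) + 32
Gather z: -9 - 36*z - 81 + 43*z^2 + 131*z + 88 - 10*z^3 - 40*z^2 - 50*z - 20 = -10*z^3 + 3*z^2 + 45*z - 22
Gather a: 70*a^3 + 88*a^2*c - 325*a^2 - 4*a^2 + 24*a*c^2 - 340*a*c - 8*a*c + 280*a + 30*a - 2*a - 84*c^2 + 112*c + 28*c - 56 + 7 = 70*a^3 + a^2*(88*c - 329) + a*(24*c^2 - 348*c + 308) - 84*c^2 + 140*c - 49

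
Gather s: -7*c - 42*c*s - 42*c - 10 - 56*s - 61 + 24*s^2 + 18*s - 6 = -49*c + 24*s^2 + s*(-42*c - 38) - 77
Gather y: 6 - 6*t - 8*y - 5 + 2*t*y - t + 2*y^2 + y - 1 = -7*t + 2*y^2 + y*(2*t - 7)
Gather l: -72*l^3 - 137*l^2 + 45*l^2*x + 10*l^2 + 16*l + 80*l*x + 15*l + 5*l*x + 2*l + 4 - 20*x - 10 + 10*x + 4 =-72*l^3 + l^2*(45*x - 127) + l*(85*x + 33) - 10*x - 2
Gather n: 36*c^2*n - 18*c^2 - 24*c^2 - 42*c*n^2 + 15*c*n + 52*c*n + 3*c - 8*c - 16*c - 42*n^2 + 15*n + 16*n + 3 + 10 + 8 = -42*c^2 - 21*c + n^2*(-42*c - 42) + n*(36*c^2 + 67*c + 31) + 21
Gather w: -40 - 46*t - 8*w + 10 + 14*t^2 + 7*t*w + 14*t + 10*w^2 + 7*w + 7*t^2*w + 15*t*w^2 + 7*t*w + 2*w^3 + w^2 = 14*t^2 - 32*t + 2*w^3 + w^2*(15*t + 11) + w*(7*t^2 + 14*t - 1) - 30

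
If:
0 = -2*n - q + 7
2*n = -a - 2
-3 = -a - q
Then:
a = -3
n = 1/2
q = 6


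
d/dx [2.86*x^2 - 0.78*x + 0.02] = 5.72*x - 0.78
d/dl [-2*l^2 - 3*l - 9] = -4*l - 3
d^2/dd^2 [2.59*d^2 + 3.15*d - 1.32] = 5.18000000000000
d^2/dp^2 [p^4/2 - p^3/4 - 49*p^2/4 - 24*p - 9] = 6*p^2 - 3*p/2 - 49/2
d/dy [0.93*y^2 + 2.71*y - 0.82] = 1.86*y + 2.71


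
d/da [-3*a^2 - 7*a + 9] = -6*a - 7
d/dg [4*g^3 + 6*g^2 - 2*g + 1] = 12*g^2 + 12*g - 2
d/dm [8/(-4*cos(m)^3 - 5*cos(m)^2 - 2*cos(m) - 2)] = 16*(6*sin(m)^2 - 5*cos(m) - 7)*sin(m)/(4*cos(m)^3 + 5*cos(m)^2 + 2*cos(m) + 2)^2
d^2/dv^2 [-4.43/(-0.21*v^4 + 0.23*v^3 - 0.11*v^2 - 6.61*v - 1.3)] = ((-11.1636*v^2 + 6.1134*v - 0.9746)*(0.21*v^4 - 0.23*v^3 + 0.11*v^2 + 6.61*v + 1.3) + 4.43*(0.84*v^3 - 0.69*v^2 + 0.22*v + 6.61)*(1.68*v^3 - 1.38*v^2 + 0.44*v + 13.22))/(0.21*v^4 - 0.23*v^3 + 0.11*v^2 + 6.61*v + 1.3)^3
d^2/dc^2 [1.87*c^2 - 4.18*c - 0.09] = 3.74000000000000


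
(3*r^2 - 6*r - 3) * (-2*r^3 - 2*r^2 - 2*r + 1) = -6*r^5 + 6*r^4 + 12*r^3 + 21*r^2 - 3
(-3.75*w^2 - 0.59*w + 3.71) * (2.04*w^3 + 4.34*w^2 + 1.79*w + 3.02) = -7.65*w^5 - 17.4786*w^4 - 1.7047*w^3 + 3.7203*w^2 + 4.8591*w + 11.2042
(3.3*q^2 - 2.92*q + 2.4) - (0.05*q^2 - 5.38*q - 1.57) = 3.25*q^2 + 2.46*q + 3.97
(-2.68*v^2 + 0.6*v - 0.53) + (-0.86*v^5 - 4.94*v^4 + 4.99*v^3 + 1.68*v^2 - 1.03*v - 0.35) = -0.86*v^5 - 4.94*v^4 + 4.99*v^3 - 1.0*v^2 - 0.43*v - 0.88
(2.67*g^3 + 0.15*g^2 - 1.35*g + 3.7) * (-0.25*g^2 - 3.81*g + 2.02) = -0.6675*g^5 - 10.2102*g^4 + 5.1594*g^3 + 4.5215*g^2 - 16.824*g + 7.474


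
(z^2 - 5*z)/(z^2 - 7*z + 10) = z/(z - 2)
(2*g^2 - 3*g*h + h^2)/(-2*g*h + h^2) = (-g + h)/h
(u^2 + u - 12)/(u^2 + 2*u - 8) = (u - 3)/(u - 2)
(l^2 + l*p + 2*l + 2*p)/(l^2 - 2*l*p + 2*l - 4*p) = (-l - p)/(-l + 2*p)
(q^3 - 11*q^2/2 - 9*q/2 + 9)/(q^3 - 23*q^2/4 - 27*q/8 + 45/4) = 4*(q - 1)/(4*q - 5)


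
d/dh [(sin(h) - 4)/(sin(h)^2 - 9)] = (8*sin(h) + cos(h)^2 - 10)*cos(h)/(sin(h)^2 - 9)^2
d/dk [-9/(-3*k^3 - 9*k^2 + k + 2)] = 9*(-9*k^2 - 18*k + 1)/(3*k^3 + 9*k^2 - k - 2)^2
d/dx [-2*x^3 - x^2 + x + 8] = -6*x^2 - 2*x + 1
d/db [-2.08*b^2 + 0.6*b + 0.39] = 0.6 - 4.16*b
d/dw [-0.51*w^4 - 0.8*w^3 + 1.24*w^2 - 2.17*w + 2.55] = -2.04*w^3 - 2.4*w^2 + 2.48*w - 2.17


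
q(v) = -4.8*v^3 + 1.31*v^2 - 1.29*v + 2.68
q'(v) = -14.4*v^2 + 2.62*v - 1.29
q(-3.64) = 256.23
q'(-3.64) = -201.62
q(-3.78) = 285.52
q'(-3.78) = -216.95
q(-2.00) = 48.90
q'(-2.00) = -64.13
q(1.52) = -13.11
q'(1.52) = -30.58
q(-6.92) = 1664.93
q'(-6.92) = -708.98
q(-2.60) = 99.25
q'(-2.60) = -105.45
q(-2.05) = 52.18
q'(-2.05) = -67.18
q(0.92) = -1.14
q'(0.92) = -11.07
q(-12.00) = 8501.20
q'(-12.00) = -2106.33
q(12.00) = -8118.56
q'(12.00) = -2043.45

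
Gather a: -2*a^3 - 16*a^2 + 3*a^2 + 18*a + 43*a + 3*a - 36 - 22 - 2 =-2*a^3 - 13*a^2 + 64*a - 60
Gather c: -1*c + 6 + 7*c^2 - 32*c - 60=7*c^2 - 33*c - 54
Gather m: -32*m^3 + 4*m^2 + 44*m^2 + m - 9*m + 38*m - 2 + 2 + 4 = -32*m^3 + 48*m^2 + 30*m + 4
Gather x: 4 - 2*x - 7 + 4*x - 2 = 2*x - 5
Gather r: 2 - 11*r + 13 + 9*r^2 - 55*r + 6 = 9*r^2 - 66*r + 21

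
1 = 1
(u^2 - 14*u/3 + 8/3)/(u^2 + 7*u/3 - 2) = (u - 4)/(u + 3)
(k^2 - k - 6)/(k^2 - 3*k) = (k + 2)/k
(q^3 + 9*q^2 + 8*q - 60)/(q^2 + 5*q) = q + 4 - 12/q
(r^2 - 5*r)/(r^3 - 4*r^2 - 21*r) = (5 - r)/(-r^2 + 4*r + 21)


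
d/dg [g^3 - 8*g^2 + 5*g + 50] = 3*g^2 - 16*g + 5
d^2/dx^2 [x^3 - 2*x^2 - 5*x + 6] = 6*x - 4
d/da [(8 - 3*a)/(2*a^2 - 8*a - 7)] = (6*a^2 - 32*a + 85)/(4*a^4 - 32*a^3 + 36*a^2 + 112*a + 49)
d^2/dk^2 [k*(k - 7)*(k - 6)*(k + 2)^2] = 20*k^3 - 108*k^2 - 36*k + 232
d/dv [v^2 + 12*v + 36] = 2*v + 12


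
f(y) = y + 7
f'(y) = 1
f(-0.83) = 6.17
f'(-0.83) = 1.00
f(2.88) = 9.88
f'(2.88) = 1.00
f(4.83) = 11.83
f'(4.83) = 1.00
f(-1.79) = 5.21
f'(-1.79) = 1.00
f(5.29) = 12.29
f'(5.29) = 1.00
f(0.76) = 7.76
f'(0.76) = 1.00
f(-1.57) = 5.43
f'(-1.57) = 1.00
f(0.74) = 7.74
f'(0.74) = 1.00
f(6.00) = 13.00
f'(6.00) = 1.00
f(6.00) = 13.00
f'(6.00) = 1.00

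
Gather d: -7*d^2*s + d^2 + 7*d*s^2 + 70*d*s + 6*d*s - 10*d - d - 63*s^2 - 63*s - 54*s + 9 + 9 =d^2*(1 - 7*s) + d*(7*s^2 + 76*s - 11) - 63*s^2 - 117*s + 18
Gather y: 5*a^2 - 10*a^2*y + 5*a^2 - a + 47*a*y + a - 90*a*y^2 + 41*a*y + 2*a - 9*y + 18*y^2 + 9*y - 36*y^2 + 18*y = 10*a^2 + 2*a + y^2*(-90*a - 18) + y*(-10*a^2 + 88*a + 18)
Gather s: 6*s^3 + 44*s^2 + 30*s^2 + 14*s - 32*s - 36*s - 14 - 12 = 6*s^3 + 74*s^2 - 54*s - 26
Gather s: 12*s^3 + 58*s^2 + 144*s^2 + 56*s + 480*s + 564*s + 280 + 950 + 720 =12*s^3 + 202*s^2 + 1100*s + 1950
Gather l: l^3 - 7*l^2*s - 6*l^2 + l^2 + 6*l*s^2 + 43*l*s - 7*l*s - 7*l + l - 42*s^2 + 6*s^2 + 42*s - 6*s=l^3 + l^2*(-7*s - 5) + l*(6*s^2 + 36*s - 6) - 36*s^2 + 36*s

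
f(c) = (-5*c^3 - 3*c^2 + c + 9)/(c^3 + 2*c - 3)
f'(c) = (-3*c^2 - 2)*(-5*c^3 - 3*c^2 + c + 9)/(c^3 + 2*c - 3)^2 + (-15*c^2 - 6*c + 1)/(c^3 + 2*c - 3)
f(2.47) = -4.83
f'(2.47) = -0.43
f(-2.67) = -2.93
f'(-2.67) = 0.78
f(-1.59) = -1.95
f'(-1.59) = 0.85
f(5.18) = -5.20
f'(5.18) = -0.02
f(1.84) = -4.41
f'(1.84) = -1.05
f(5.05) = -5.20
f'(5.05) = -0.03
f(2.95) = -4.99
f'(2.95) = -0.25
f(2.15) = -4.66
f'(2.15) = -0.64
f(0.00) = -3.00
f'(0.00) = -2.33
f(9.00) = -5.20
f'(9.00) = 0.01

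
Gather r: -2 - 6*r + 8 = 6 - 6*r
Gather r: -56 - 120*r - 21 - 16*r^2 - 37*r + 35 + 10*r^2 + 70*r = -6*r^2 - 87*r - 42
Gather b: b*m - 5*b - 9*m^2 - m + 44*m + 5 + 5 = b*(m - 5) - 9*m^2 + 43*m + 10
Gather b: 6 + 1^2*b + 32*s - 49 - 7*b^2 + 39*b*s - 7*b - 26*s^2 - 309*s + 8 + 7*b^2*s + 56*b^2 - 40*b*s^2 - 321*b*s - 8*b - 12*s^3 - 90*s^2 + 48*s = b^2*(7*s + 49) + b*(-40*s^2 - 282*s - 14) - 12*s^3 - 116*s^2 - 229*s - 35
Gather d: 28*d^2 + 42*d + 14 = 28*d^2 + 42*d + 14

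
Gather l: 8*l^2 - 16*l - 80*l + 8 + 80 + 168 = 8*l^2 - 96*l + 256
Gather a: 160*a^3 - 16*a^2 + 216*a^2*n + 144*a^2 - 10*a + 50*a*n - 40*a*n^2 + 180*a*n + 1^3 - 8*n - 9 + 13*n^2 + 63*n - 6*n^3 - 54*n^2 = 160*a^3 + a^2*(216*n + 128) + a*(-40*n^2 + 230*n - 10) - 6*n^3 - 41*n^2 + 55*n - 8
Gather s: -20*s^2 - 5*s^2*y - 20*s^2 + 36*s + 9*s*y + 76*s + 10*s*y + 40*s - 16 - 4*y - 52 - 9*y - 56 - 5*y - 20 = s^2*(-5*y - 40) + s*(19*y + 152) - 18*y - 144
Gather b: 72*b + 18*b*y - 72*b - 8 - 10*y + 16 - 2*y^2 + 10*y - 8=18*b*y - 2*y^2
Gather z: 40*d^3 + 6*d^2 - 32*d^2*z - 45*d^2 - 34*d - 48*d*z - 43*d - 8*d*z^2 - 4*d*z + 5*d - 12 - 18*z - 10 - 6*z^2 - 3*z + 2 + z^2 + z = 40*d^3 - 39*d^2 - 72*d + z^2*(-8*d - 5) + z*(-32*d^2 - 52*d - 20) - 20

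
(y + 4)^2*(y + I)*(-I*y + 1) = -I*y^4 + 2*y^3 - 8*I*y^3 + 16*y^2 - 15*I*y^2 + 32*y + 8*I*y + 16*I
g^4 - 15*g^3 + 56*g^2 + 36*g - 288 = (g - 8)*(g - 6)*(g - 3)*(g + 2)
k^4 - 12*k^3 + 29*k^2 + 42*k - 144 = (k - 8)*(k - 3)^2*(k + 2)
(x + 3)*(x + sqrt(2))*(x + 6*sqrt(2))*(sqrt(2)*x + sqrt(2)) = sqrt(2)*x^4 + 4*sqrt(2)*x^3 + 14*x^3 + 15*sqrt(2)*x^2 + 56*x^2 + 42*x + 48*sqrt(2)*x + 36*sqrt(2)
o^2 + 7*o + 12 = (o + 3)*(o + 4)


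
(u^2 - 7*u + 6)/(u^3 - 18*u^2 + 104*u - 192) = (u - 1)/(u^2 - 12*u + 32)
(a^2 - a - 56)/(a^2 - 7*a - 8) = (a + 7)/(a + 1)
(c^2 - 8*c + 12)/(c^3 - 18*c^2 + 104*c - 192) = (c - 2)/(c^2 - 12*c + 32)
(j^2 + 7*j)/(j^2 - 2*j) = (j + 7)/(j - 2)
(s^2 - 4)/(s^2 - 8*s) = (s^2 - 4)/(s*(s - 8))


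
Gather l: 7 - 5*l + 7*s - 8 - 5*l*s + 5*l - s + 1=-5*l*s + 6*s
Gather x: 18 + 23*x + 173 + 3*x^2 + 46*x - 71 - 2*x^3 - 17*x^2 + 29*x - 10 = -2*x^3 - 14*x^2 + 98*x + 110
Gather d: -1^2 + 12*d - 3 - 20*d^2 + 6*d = -20*d^2 + 18*d - 4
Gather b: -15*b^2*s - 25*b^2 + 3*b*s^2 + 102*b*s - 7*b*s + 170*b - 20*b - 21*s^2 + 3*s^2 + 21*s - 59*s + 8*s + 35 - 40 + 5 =b^2*(-15*s - 25) + b*(3*s^2 + 95*s + 150) - 18*s^2 - 30*s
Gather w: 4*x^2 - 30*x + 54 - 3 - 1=4*x^2 - 30*x + 50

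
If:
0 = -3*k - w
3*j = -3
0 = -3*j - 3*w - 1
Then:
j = -1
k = -2/9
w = 2/3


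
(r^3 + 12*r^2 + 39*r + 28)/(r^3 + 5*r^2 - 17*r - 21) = (r + 4)/(r - 3)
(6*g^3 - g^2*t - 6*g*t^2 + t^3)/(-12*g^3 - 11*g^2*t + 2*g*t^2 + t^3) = (6*g^2 - 7*g*t + t^2)/(-12*g^2 + g*t + t^2)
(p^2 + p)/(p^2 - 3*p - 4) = p/(p - 4)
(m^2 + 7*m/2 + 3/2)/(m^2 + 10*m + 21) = (m + 1/2)/(m + 7)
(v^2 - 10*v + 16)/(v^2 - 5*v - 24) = (v - 2)/(v + 3)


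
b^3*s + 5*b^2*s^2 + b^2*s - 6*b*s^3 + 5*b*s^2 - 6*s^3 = (b - s)*(b + 6*s)*(b*s + s)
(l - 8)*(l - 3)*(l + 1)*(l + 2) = l^4 - 8*l^3 - 7*l^2 + 50*l + 48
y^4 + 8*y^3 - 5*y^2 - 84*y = y*(y - 3)*(y + 4)*(y + 7)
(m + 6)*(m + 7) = m^2 + 13*m + 42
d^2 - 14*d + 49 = (d - 7)^2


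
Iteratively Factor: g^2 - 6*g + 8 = (g - 2)*(g - 4)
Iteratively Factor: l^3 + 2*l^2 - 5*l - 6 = (l - 2)*(l^2 + 4*l + 3) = (l - 2)*(l + 1)*(l + 3)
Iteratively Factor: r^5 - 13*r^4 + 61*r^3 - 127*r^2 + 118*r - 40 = (r - 2)*(r^4 - 11*r^3 + 39*r^2 - 49*r + 20) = (r - 2)*(r - 1)*(r^3 - 10*r^2 + 29*r - 20) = (r - 2)*(r - 1)^2*(r^2 - 9*r + 20) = (r - 5)*(r - 2)*(r - 1)^2*(r - 4)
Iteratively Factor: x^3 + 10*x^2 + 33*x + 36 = (x + 4)*(x^2 + 6*x + 9) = (x + 3)*(x + 4)*(x + 3)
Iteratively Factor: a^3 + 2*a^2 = (a)*(a^2 + 2*a) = a*(a + 2)*(a)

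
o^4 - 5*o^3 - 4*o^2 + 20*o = o*(o - 5)*(o - 2)*(o + 2)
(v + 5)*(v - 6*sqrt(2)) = v^2 - 6*sqrt(2)*v + 5*v - 30*sqrt(2)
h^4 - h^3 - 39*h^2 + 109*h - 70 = (h - 5)*(h - 2)*(h - 1)*(h + 7)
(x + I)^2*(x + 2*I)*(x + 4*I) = x^4 + 8*I*x^3 - 21*x^2 - 22*I*x + 8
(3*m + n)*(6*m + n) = 18*m^2 + 9*m*n + n^2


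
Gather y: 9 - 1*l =9 - l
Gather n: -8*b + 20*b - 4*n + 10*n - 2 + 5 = 12*b + 6*n + 3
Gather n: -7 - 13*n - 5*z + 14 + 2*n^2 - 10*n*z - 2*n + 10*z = 2*n^2 + n*(-10*z - 15) + 5*z + 7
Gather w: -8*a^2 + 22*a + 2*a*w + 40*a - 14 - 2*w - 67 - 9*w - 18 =-8*a^2 + 62*a + w*(2*a - 11) - 99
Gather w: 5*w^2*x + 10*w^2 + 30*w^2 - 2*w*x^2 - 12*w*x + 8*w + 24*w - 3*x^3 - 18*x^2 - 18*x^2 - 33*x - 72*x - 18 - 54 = w^2*(5*x + 40) + w*(-2*x^2 - 12*x + 32) - 3*x^3 - 36*x^2 - 105*x - 72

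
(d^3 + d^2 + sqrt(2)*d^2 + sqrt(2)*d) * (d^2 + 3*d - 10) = d^5 + sqrt(2)*d^4 + 4*d^4 - 7*d^3 + 4*sqrt(2)*d^3 - 10*d^2 - 7*sqrt(2)*d^2 - 10*sqrt(2)*d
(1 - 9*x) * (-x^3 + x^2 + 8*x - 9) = 9*x^4 - 10*x^3 - 71*x^2 + 89*x - 9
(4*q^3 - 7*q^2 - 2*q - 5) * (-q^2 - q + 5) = -4*q^5 + 3*q^4 + 29*q^3 - 28*q^2 - 5*q - 25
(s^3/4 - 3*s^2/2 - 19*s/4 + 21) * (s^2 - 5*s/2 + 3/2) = s^5/4 - 17*s^4/8 - 5*s^3/8 + 245*s^2/8 - 477*s/8 + 63/2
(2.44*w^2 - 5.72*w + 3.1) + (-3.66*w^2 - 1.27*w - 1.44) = -1.22*w^2 - 6.99*w + 1.66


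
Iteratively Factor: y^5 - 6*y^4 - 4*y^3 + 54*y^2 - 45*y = (y - 3)*(y^4 - 3*y^3 - 13*y^2 + 15*y) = (y - 3)*(y + 3)*(y^3 - 6*y^2 + 5*y) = y*(y - 3)*(y + 3)*(y^2 - 6*y + 5) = y*(y - 3)*(y - 1)*(y + 3)*(y - 5)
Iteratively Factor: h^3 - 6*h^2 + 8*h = (h - 2)*(h^2 - 4*h) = h*(h - 2)*(h - 4)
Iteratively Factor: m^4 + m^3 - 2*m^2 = (m + 2)*(m^3 - m^2) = m*(m + 2)*(m^2 - m) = m^2*(m + 2)*(m - 1)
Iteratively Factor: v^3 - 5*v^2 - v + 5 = (v + 1)*(v^2 - 6*v + 5) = (v - 5)*(v + 1)*(v - 1)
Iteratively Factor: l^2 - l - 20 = (l + 4)*(l - 5)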